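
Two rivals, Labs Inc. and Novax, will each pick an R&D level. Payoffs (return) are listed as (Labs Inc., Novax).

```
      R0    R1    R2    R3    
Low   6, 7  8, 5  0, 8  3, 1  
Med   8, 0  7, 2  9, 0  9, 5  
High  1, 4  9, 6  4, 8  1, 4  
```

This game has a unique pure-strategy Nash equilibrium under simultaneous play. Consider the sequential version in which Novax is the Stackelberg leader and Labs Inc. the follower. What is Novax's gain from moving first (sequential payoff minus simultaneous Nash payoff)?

1

Work backward from Labs Inc.'s decision.
- R0: BR = Med, leader payoff 0.
- R1: BR = High, leader payoff 6.
- R2: BR = Med, leader payoff 0.
- R3: BR = Med, leader payoff 5.
Novax's induced payoffs are 0, 6, 0, 5, so Novax commits to R1. Subgame-perfect outcome: (High, R1) with payoffs (9, 6).
For the simultaneous game, intersect best replies.
Labs Inc.'s best replies: R0→Med; R1→High; R2→Med; R3→Med.
Novax's best replies: Low→R2; Med→R3; High→R2.
The unique mutual best reply is (Med, R3), giving (9, 5).
Novax's commitment gain: 6 − 5 = 1.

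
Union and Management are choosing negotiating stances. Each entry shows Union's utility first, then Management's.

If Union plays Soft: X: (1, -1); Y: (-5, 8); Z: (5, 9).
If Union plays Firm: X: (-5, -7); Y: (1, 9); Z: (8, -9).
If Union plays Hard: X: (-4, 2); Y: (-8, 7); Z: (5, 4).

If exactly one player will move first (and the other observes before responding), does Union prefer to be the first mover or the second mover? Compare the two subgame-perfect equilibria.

If Union leads: Management's best replies are Soft→Z, Firm→Y, Hard→Y; Union's induced payoffs 5, 1, -8; outcome (Soft, Z), payoffs (5, 9).
If Management leads: Union's best replies are X→Soft, Y→Firm, Z→Firm; Management's induced payoffs -1, 9, -9; outcome (Firm, Y), payoffs (1, 9).
Union gets 5 moving first and 1 moving second, so Union prefers to move first.

first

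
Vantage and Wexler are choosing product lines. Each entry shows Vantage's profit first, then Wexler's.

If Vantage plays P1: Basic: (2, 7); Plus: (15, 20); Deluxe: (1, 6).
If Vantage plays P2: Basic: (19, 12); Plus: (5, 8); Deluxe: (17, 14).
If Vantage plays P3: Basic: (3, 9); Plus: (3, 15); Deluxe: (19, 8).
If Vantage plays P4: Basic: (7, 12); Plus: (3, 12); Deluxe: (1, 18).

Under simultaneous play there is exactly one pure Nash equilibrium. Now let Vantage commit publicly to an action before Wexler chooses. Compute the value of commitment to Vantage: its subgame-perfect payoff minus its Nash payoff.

2

Wexler best-responds to each possible Vantage move:
- P1: Wexler compares 7, 20, 6 and picks Plus; Vantage would get 15.
- P2: Wexler compares 12, 8, 14 and picks Deluxe; Vantage would get 17.
- P3: Wexler compares 9, 15, 8 and picks Plus; Vantage would get 3.
- P4: Wexler compares 12, 12, 18 and picks Deluxe; Vantage would get 1.
Among 15, 17, 3, 1, the best is 17 at P2. Subgame-perfect outcome: (P2, Deluxe) with payoffs (17, 14).
Under simultaneous play:
Vantage's best replies: Basic→P2; Plus→P1; Deluxe→P3.
Wexler's best replies: P1→Plus; P2→Deluxe; P3→Plus; P4→Deluxe.
Only (P1, Plus) has each player best-responding; Nash payoffs (15, 20).
Vantage's commitment gain: 17 − 15 = 2.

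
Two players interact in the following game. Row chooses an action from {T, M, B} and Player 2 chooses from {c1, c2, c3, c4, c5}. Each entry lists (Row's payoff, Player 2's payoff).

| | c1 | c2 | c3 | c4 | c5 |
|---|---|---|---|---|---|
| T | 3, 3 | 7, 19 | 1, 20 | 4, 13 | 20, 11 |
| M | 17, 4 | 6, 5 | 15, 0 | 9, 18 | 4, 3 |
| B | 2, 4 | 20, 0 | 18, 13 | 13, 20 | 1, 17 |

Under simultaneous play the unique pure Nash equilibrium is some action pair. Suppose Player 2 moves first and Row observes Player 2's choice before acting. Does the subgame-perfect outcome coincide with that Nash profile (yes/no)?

yes

Row best-responds to each possible Player 2 move:
- c1: Row compares 3, 17, 2 and picks M; Player 2 would get 4.
- c2: Row compares 7, 6, 20 and picks B; Player 2 would get 0.
- c3: Row compares 1, 15, 18 and picks B; Player 2 would get 13.
- c4: Row compares 4, 9, 13 and picks B; Player 2 would get 20.
- c5: Row compares 20, 4, 1 and picks T; Player 2 would get 11.
Among 4, 0, 13, 20, 11, the best is 20 at c4. Subgame-perfect outcome: (B, c4) with payoffs (13, 20).
Now find the simultaneous Nash equilibrium.
Row's best replies: c1→M; c2→B; c3→B; c4→B; c5→T.
Player 2's best replies: T→c3; M→c4; B→c4.
The unique mutual best reply is (B, c4), giving (13, 20).
Sequential outcome (B, c4) coincides with the Nash profile (B, c4).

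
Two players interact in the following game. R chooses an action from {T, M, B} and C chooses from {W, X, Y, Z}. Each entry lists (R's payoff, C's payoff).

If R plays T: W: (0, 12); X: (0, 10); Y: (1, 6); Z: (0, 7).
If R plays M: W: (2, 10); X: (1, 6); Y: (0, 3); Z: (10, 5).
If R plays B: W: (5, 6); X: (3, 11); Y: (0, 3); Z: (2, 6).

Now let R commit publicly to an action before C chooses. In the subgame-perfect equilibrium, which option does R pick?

Solve by backward induction (R leads).
- T: C compares 12, 10, 6, 7 and picks W; R would get 0.
- M: C compares 10, 6, 3, 5 and picks W; R would get 2.
- B: C compares 6, 11, 3, 6 and picks X; R would get 3.
R's induced payoffs are 0, 2, 3, so R commits to B. Subgame-perfect outcome: (B, X) with payoffs (3, 11).

B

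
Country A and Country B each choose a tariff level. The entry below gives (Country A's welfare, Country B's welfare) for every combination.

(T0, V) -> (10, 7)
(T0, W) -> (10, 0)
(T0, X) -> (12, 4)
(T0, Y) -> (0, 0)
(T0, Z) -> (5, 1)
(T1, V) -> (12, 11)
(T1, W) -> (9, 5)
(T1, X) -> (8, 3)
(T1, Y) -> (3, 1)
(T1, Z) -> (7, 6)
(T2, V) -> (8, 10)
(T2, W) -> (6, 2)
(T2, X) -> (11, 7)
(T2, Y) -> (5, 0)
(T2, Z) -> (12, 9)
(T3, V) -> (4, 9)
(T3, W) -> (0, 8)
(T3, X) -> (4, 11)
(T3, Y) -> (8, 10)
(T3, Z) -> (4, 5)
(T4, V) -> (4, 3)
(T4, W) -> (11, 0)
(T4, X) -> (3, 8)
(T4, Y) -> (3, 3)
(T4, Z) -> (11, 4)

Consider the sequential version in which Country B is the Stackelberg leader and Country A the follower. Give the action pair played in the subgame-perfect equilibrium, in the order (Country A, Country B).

(T1, V)

Backward induction with Country B moving first.
- V → Country A plays T1 (best of 10, 12, 8, 4, 4); Country B gets 11.
- W → Country A plays T4 (best of 10, 9, 6, 0, 11); Country B gets 0.
- X → Country A plays T0 (best of 12, 8, 11, 4, 3); Country B gets 4.
- Y → Country A plays T3 (best of 0, 3, 5, 8, 3); Country B gets 10.
- Z → Country A plays T2 (best of 5, 7, 12, 4, 11); Country B gets 9.
Among 11, 0, 4, 10, 9, the best is 11 at V. Subgame-perfect outcome: (T1, V) with payoffs (12, 11).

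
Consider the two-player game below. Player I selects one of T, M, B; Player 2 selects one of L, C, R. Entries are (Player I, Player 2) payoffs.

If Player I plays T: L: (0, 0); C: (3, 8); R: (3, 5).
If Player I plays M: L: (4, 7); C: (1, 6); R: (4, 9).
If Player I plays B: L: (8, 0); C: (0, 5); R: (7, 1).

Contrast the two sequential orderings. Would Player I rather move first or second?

If Player I leads: Player 2's best replies are T→C, M→R, B→C; Player I's induced payoffs 3, 4, 0; outcome (M, R), payoffs (4, 9).
If Player 2 leads: Player I's best replies are L→B, C→T, R→B; Player 2's induced payoffs 0, 8, 1; outcome (T, C), payoffs (3, 8).
Player I gets 4 moving first and 3 moving second, so Player I prefers to move first.

first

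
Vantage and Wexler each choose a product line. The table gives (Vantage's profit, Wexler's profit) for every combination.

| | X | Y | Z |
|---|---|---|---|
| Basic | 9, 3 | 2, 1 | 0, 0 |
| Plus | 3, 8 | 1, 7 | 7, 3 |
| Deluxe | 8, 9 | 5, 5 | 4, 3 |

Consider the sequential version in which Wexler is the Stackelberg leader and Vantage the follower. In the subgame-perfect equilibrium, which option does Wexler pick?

Y

Vantage best-responds to each possible Wexler move:
- X → Vantage plays Basic (best of 9, 3, 8); Wexler gets 3.
- Y → Vantage plays Deluxe (best of 2, 1, 5); Wexler gets 5.
- Z → Vantage plays Plus (best of 0, 7, 4); Wexler gets 3.
Wexler's induced payoffs are 3, 5, 3, so Wexler commits to Y. Subgame-perfect outcome: (Deluxe, Y) with payoffs (5, 5).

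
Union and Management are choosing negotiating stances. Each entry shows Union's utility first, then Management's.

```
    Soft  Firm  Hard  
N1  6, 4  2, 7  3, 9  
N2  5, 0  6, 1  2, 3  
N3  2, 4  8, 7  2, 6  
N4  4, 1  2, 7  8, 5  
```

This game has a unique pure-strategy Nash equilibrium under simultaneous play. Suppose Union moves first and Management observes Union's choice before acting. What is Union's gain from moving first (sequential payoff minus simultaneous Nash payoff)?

Management best-responds to each possible Union move:
- N1: BR = Hard, leader payoff 3.
- N2: BR = Hard, leader payoff 2.
- N3: BR = Firm, leader payoff 8.
- N4: BR = Firm, leader payoff 2.
Among 3, 2, 8, 2, the best is 8 at N3. Subgame-perfect outcome: (N3, Firm) with payoffs (8, 7).
For the simultaneous game, intersect best replies.
Union's best replies: Soft→N1; Firm→N3; Hard→N4.
Management's best replies: N1→Hard; N2→Hard; N3→Firm; N4→Firm.
The unique mutual best reply is (N3, Firm), giving (8, 7).
Union's commitment gain: 8 − 8 = 0.

0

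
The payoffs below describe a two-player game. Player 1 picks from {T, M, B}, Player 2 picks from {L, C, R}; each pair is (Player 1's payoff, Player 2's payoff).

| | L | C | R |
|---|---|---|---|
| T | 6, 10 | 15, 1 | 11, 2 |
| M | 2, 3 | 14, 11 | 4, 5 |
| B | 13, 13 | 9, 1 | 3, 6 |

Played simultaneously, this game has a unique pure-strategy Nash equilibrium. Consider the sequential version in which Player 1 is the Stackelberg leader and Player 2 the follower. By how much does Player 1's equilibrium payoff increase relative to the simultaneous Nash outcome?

Work backward from Player 2's decision.
- T: Player 2 compares 10, 1, 2 and picks L; Player 1 would get 6.
- M: Player 2 compares 3, 11, 5 and picks C; Player 1 would get 14.
- B: Player 2 compares 13, 1, 6 and picks L; Player 1 would get 13.
Among 6, 14, 13, the best is 14 at M. Subgame-perfect outcome: (M, C) with payoffs (14, 11).
Now find the simultaneous Nash equilibrium.
Player 1's best replies: L→B; C→T; R→T.
Player 2's best replies: T→L; M→C; B→L.
The unique mutual best reply is (B, L), giving (13, 13).
Player 1's commitment gain: 14 − 13 = 1.

1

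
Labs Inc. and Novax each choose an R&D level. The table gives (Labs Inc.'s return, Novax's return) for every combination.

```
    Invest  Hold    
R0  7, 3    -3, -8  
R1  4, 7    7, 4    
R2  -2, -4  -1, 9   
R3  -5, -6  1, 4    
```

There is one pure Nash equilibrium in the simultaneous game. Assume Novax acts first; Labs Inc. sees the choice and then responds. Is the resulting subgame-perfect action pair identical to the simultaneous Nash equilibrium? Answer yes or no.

Labs Inc. best-responds to each possible Novax move:
- Invest: Labs Inc. compares 7, 4, -2, -5 and picks R0; Novax would get 3.
- Hold: Labs Inc. compares -3, 7, -1, 1 and picks R1; Novax would get 4.
Novax's induced payoffs are 3, 4, so Novax commits to Hold. Subgame-perfect outcome: (R1, Hold) with payoffs (7, 4).
Under simultaneous play:
Labs Inc.'s best replies: Invest→R0; Hold→R1.
Novax's best replies: R0→Invest; R1→Invest; R2→Hold; R3→Hold.
Only (R0, Invest) has each player best-responding; Nash payoffs (7, 3).
Sequential outcome (R1, Hold) differs from the Nash profile (R0, Invest).

no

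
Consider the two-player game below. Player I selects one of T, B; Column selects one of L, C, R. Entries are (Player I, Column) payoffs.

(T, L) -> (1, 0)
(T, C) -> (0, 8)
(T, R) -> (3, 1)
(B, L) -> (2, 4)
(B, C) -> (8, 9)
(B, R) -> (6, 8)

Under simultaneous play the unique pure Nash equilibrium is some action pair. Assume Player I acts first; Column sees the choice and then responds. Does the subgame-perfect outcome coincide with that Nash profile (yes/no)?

yes

Work backward from Column's decision.
- T: BR = C, leader payoff 0.
- B: BR = C, leader payoff 8.
Among 0, 8, the best is 8 at B. Subgame-perfect outcome: (B, C) with payoffs (8, 9).
For the simultaneous game, intersect best replies.
Player I's best replies: L→B; C→B; R→B.
Column's best replies: T→C; B→C.
Only (B, C) has each player best-responding; Nash payoffs (8, 9).
Sequential outcome (B, C) coincides with the Nash profile (B, C).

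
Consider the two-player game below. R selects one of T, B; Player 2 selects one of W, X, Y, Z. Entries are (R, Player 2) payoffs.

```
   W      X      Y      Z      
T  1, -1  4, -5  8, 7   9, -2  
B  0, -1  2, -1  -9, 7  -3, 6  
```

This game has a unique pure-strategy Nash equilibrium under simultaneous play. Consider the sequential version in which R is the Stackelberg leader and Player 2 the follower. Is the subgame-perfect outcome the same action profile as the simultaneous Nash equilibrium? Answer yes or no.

Player 2 best-responds to each possible R move:
- T → Player 2 plays Y (best of -1, -5, 7, -2); R gets 8.
- B → Player 2 plays Y (best of -1, -1, 7, 6); R gets -9.
Maximizing over 8, -9, R chooses T. Subgame-perfect outcome: (T, Y) with payoffs (8, 7).
Under simultaneous play:
R's best replies: W→T; X→T; Y→T; Z→T.
Player 2's best replies: T→Y; B→Y.
Only (T, Y) has each player best-responding; Nash payoffs (8, 7).
Sequential outcome (T, Y) coincides with the Nash profile (T, Y).

yes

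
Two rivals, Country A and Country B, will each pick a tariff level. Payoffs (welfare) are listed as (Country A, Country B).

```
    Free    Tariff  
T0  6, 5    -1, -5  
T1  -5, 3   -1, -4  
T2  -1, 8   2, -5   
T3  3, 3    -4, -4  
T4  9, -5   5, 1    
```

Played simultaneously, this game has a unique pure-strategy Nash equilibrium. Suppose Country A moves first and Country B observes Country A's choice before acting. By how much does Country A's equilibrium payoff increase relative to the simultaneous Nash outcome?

1

Backward induction with Country A moving first.
- T0: Country B compares 5, -5 and picks Free; Country A would get 6.
- T1: Country B compares 3, -4 and picks Free; Country A would get -5.
- T2: Country B compares 8, -5 and picks Free; Country A would get -1.
- T3: Country B compares 3, -4 and picks Free; Country A would get 3.
- T4: Country B compares -5, 1 and picks Tariff; Country A would get 5.
Country A's induced payoffs are 6, -5, -1, 3, 5, so Country A commits to T0. Subgame-perfect outcome: (T0, Free) with payoffs (6, 5).
Under simultaneous play:
Country A's best replies: Free→T4; Tariff→T4.
Country B's best replies: T0→Free; T1→Free; T2→Free; T3→Free; T4→Tariff.
Only (T4, Tariff) has each player best-responding; Nash payoffs (5, 1).
Country A's commitment gain: 6 − 5 = 1.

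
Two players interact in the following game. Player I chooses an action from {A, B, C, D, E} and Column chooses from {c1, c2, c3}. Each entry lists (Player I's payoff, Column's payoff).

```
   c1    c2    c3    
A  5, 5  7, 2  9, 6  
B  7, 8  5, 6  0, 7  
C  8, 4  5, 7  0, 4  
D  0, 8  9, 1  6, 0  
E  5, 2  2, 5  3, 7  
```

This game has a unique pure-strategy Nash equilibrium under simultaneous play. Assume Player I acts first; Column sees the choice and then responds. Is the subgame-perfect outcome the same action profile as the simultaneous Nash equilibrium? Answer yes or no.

yes

Backward induction with Player I moving first.
- A: BR = c3, leader payoff 9.
- B: BR = c1, leader payoff 7.
- C: BR = c2, leader payoff 5.
- D: BR = c1, leader payoff 0.
- E: BR = c3, leader payoff 3.
Among 9, 7, 5, 0, 3, the best is 9 at A. Subgame-perfect outcome: (A, c3) with payoffs (9, 6).
Now find the simultaneous Nash equilibrium.
Player I's best replies: c1→C; c2→D; c3→A.
Column's best replies: A→c3; B→c1; C→c2; D→c1; E→c3.
The unique mutual best reply is (A, c3), giving (9, 6).
Sequential outcome (A, c3) coincides with the Nash profile (A, c3).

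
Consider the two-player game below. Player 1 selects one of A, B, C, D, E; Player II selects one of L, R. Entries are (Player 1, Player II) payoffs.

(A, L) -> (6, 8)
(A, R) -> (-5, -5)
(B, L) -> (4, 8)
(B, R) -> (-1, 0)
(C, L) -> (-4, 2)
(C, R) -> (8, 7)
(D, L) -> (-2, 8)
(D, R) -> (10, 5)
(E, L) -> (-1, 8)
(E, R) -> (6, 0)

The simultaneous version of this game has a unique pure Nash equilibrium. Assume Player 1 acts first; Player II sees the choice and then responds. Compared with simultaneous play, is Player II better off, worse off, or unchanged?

Backward induction with Player 1 moving first.
- A: BR = L, leader payoff 6.
- B: BR = L, leader payoff 4.
- C: BR = R, leader payoff 8.
- D: BR = L, leader payoff -2.
- E: BR = L, leader payoff -1.
Among 6, 4, 8, -2, -1, the best is 8 at C. Subgame-perfect outcome: (C, R) with payoffs (8, 7).
Under simultaneous play:
Player 1's best replies: L→A; R→D.
Player II's best replies: A→L; B→L; C→R; D→L; E→L.
The unique mutual best reply is (A, L), giving (6, 8).
Player II earns 7 sequentially versus 8 at the Nash outcome: worse off.

worse off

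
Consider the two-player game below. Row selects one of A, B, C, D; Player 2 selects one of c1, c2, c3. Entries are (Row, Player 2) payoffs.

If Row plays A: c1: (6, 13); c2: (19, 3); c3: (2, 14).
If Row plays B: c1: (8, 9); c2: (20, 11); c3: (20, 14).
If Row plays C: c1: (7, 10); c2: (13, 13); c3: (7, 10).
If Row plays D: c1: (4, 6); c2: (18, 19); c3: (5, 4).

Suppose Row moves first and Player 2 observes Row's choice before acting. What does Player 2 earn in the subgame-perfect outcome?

Solve by backward induction (Row leads).
- A: BR = c3, leader payoff 2.
- B: BR = c3, leader payoff 20.
- C: BR = c2, leader payoff 13.
- D: BR = c2, leader payoff 18.
Row's induced payoffs are 2, 20, 13, 18, so Row commits to B. Subgame-perfect outcome: (B, c3) with payoffs (20, 14).

14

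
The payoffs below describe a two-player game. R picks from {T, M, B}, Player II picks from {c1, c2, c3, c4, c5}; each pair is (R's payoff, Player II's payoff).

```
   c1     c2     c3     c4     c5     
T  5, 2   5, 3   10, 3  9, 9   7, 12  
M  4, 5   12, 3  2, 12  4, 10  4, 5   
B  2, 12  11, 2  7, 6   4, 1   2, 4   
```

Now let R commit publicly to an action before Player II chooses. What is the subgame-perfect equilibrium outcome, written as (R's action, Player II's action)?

Work backward from Player II's decision.
- T: BR = c5, leader payoff 7.
- M: BR = c3, leader payoff 2.
- B: BR = c1, leader payoff 2.
Maximizing over 7, 2, 2, R chooses T. Subgame-perfect outcome: (T, c5) with payoffs (7, 12).

(T, c5)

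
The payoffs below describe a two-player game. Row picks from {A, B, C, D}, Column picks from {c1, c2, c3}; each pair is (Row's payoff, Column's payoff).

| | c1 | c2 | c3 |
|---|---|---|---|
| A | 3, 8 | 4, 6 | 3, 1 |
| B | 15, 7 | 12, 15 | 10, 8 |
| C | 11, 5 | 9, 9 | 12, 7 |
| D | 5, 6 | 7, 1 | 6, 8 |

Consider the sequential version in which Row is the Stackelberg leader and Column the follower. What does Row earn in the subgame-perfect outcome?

Work backward from Column's decision.
- A: BR = c1, leader payoff 3.
- B: BR = c2, leader payoff 12.
- C: BR = c2, leader payoff 9.
- D: BR = c3, leader payoff 6.
Maximizing over 3, 12, 9, 6, Row chooses B. Subgame-perfect outcome: (B, c2) with payoffs (12, 15).

12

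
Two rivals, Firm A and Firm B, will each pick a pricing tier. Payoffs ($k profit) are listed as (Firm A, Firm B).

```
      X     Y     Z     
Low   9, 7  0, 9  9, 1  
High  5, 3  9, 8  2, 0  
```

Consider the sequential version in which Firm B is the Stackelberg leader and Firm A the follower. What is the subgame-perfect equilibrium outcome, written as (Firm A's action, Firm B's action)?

Solve by backward induction (Firm B leads).
- X: Firm A compares 9, 5 and picks Low; Firm B would get 7.
- Y: Firm A compares 0, 9 and picks High; Firm B would get 8.
- Z: Firm A compares 9, 2 and picks Low; Firm B would get 1.
Among 7, 8, 1, the best is 8 at Y. Subgame-perfect outcome: (High, Y) with payoffs (9, 8).

(High, Y)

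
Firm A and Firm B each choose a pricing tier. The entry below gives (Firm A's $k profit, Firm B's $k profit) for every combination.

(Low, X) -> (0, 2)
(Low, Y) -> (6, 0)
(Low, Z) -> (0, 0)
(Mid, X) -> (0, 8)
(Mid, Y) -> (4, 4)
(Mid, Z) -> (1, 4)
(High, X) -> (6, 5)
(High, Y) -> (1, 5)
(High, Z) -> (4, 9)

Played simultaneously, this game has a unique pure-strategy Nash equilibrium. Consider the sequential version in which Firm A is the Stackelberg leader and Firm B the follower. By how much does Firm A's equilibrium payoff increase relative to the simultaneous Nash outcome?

0

Work backward from Firm B's decision.
- Low: Firm B compares 2, 0, 0 and picks X; Firm A would get 0.
- Mid: Firm B compares 8, 4, 4 and picks X; Firm A would get 0.
- High: Firm B compares 5, 5, 9 and picks Z; Firm A would get 4.
Among 0, 0, 4, the best is 4 at High. Subgame-perfect outcome: (High, Z) with payoffs (4, 9).
Under simultaneous play:
Firm A's best replies: X→High; Y→Low; Z→High.
Firm B's best replies: Low→X; Mid→X; High→Z.
Only (High, Z) has each player best-responding; Nash payoffs (4, 9).
Firm A's commitment gain: 4 − 4 = 0.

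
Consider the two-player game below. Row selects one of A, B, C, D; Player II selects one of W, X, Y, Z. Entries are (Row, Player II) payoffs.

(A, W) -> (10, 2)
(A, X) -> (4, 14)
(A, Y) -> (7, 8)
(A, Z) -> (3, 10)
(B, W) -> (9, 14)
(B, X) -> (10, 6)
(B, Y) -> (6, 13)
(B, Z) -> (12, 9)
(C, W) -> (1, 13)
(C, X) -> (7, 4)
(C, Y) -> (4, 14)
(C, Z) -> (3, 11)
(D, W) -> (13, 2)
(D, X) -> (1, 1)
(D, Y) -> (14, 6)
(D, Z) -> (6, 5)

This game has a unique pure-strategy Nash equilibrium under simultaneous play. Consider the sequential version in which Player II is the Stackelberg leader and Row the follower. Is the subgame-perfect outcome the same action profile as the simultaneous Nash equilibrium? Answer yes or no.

Backward induction with Player II moving first.
- W: BR = D, leader payoff 2.
- X: BR = B, leader payoff 6.
- Y: BR = D, leader payoff 6.
- Z: BR = B, leader payoff 9.
Among 2, 6, 6, 9, the best is 9 at Z. Subgame-perfect outcome: (B, Z) with payoffs (12, 9).
Now find the simultaneous Nash equilibrium.
Row's best replies: W→D; X→B; Y→D; Z→B.
Player II's best replies: A→X; B→W; C→Y; D→Y.
Only (D, Y) has each player best-responding; Nash payoffs (14, 6).
Sequential outcome (B, Z) differs from the Nash profile (D, Y).

no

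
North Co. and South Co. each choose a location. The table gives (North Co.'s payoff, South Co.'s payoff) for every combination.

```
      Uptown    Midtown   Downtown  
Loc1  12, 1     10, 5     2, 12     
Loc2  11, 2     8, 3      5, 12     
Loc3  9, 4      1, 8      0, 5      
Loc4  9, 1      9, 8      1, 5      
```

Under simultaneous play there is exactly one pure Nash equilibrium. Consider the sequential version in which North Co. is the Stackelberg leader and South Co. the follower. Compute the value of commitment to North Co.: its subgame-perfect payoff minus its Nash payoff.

South Co. best-responds to each possible North Co. move:
- Loc1: South Co. compares 1, 5, 12 and picks Downtown; North Co. would get 2.
- Loc2: South Co. compares 2, 3, 12 and picks Downtown; North Co. would get 5.
- Loc3: South Co. compares 4, 8, 5 and picks Midtown; North Co. would get 1.
- Loc4: South Co. compares 1, 8, 5 and picks Midtown; North Co. would get 9.
Among 2, 5, 1, 9, the best is 9 at Loc4. Subgame-perfect outcome: (Loc4, Midtown) with payoffs (9, 8).
For the simultaneous game, intersect best replies.
North Co.'s best replies: Uptown→Loc1; Midtown→Loc1; Downtown→Loc2.
South Co.'s best replies: Loc1→Downtown; Loc2→Downtown; Loc3→Midtown; Loc4→Midtown.
The unique mutual best reply is (Loc2, Downtown), giving (5, 12).
North Co.'s commitment gain: 9 − 5 = 4.

4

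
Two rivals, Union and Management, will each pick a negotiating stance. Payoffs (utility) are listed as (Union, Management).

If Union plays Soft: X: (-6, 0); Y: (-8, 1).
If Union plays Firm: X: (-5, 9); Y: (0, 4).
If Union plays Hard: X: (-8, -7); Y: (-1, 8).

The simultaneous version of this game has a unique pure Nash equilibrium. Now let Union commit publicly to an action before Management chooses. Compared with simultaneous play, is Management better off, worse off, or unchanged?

Solve by backward induction (Union leads).
- Soft → Management plays Y (best of 0, 1); Union gets -8.
- Firm → Management plays X (best of 9, 4); Union gets -5.
- Hard → Management plays Y (best of -7, 8); Union gets -1.
Maximizing over -8, -5, -1, Union chooses Hard. Subgame-perfect outcome: (Hard, Y) with payoffs (-1, 8).
For the simultaneous game, intersect best replies.
Union's best replies: X→Firm; Y→Firm.
Management's best replies: Soft→Y; Firm→X; Hard→Y.
The unique mutual best reply is (Firm, X), giving (-5, 9).
Management earns 8 sequentially versus 9 at the Nash outcome: worse off.

worse off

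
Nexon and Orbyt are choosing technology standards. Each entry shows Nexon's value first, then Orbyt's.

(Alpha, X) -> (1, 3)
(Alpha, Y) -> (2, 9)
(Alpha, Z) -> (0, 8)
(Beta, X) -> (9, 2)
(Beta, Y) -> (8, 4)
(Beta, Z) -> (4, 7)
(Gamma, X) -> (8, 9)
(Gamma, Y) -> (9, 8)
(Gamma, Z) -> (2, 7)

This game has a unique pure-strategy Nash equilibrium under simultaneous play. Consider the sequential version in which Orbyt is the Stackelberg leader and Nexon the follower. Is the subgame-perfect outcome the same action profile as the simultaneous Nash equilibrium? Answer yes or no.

Work backward from Nexon's decision.
- X → Nexon plays Beta (best of 1, 9, 8); Orbyt gets 2.
- Y → Nexon plays Gamma (best of 2, 8, 9); Orbyt gets 8.
- Z → Nexon plays Beta (best of 0, 4, 2); Orbyt gets 7.
Among 2, 8, 7, the best is 8 at Y. Subgame-perfect outcome: (Gamma, Y) with payoffs (9, 8).
For the simultaneous game, intersect best replies.
Nexon's best replies: X→Beta; Y→Gamma; Z→Beta.
Orbyt's best replies: Alpha→Y; Beta→Z; Gamma→X.
Only (Beta, Z) has each player best-responding; Nash payoffs (4, 7).
Sequential outcome (Gamma, Y) differs from the Nash profile (Beta, Z).

no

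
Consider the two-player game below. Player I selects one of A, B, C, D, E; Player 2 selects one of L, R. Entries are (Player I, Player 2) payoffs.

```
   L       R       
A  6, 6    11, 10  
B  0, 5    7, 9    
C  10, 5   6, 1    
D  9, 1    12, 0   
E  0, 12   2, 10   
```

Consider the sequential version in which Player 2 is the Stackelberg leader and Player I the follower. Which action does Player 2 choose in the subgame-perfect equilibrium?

Work backward from Player I's decision.
- L → Player I plays C (best of 6, 0, 10, 9, 0); Player 2 gets 5.
- R → Player I plays D (best of 11, 7, 6, 12, 2); Player 2 gets 0.
Maximizing over 5, 0, Player 2 chooses L. Subgame-perfect outcome: (C, L) with payoffs (10, 5).

L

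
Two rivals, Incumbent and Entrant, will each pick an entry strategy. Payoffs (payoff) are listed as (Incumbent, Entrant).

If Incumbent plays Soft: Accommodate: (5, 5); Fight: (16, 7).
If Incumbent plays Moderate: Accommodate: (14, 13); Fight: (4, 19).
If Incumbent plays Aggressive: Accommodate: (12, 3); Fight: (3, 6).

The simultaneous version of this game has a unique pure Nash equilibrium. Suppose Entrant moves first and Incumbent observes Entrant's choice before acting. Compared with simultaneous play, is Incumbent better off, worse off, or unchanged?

worse off

Incumbent best-responds to each possible Entrant move:
- Accommodate → Incumbent plays Moderate (best of 5, 14, 12); Entrant gets 13.
- Fight → Incumbent plays Soft (best of 16, 4, 3); Entrant gets 7.
Maximizing over 13, 7, Entrant chooses Accommodate. Subgame-perfect outcome: (Moderate, Accommodate) with payoffs (14, 13).
For the simultaneous game, intersect best replies.
Incumbent's best replies: Accommodate→Moderate; Fight→Soft.
Entrant's best replies: Soft→Fight; Moderate→Fight; Aggressive→Fight.
Only (Soft, Fight) has each player best-responding; Nash payoffs (16, 7).
Incumbent earns 14 sequentially versus 16 at the Nash outcome: worse off.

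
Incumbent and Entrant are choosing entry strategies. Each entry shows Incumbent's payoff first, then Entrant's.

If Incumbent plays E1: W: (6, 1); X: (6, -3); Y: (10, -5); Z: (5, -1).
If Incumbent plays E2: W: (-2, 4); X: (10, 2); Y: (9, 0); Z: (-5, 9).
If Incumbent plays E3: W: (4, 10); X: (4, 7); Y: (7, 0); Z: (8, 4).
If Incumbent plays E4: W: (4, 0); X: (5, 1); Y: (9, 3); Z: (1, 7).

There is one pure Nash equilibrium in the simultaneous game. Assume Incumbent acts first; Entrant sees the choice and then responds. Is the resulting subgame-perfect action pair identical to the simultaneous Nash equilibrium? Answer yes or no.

Work backward from Entrant's decision.
- E1 → Entrant plays W (best of 1, -3, -5, -1); Incumbent gets 6.
- E2 → Entrant plays Z (best of 4, 2, 0, 9); Incumbent gets -5.
- E3 → Entrant plays W (best of 10, 7, 0, 4); Incumbent gets 4.
- E4 → Entrant plays Z (best of 0, 1, 3, 7); Incumbent gets 1.
Incumbent's induced payoffs are 6, -5, 4, 1, so Incumbent commits to E1. Subgame-perfect outcome: (E1, W) with payoffs (6, 1).
Now find the simultaneous Nash equilibrium.
Incumbent's best replies: W→E1; X→E2; Y→E1; Z→E3.
Entrant's best replies: E1→W; E2→Z; E3→W; E4→Z.
The unique mutual best reply is (E1, W), giving (6, 1).
Sequential outcome (E1, W) coincides with the Nash profile (E1, W).

yes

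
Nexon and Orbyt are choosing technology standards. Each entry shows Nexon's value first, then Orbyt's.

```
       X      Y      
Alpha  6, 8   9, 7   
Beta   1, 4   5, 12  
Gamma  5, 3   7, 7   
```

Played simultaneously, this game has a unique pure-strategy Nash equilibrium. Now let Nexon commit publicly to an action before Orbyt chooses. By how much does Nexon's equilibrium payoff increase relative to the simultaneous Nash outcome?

Work backward from Orbyt's decision.
- Alpha: Orbyt compares 8, 7 and picks X; Nexon would get 6.
- Beta: Orbyt compares 4, 12 and picks Y; Nexon would get 5.
- Gamma: Orbyt compares 3, 7 and picks Y; Nexon would get 7.
Maximizing over 6, 5, 7, Nexon chooses Gamma. Subgame-perfect outcome: (Gamma, Y) with payoffs (7, 7).
Under simultaneous play:
Nexon's best replies: X→Alpha; Y→Alpha.
Orbyt's best replies: Alpha→X; Beta→Y; Gamma→Y.
The unique mutual best reply is (Alpha, X), giving (6, 8).
Nexon's commitment gain: 7 − 6 = 1.

1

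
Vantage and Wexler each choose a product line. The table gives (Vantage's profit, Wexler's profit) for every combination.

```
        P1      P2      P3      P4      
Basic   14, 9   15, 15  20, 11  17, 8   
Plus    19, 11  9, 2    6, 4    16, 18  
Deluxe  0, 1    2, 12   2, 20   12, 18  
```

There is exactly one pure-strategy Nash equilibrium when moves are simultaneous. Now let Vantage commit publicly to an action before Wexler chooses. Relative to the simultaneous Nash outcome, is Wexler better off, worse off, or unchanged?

Wexler best-responds to each possible Vantage move:
- Basic → Wexler plays P2 (best of 9, 15, 11, 8); Vantage gets 15.
- Plus → Wexler plays P4 (best of 11, 2, 4, 18); Vantage gets 16.
- Deluxe → Wexler plays P3 (best of 1, 12, 20, 18); Vantage gets 2.
Among 15, 16, 2, the best is 16 at Plus. Subgame-perfect outcome: (Plus, P4) with payoffs (16, 18).
Under simultaneous play:
Vantage's best replies: P1→Plus; P2→Basic; P3→Basic; P4→Basic.
Wexler's best replies: Basic→P2; Plus→P4; Deluxe→P3.
The unique mutual best reply is (Basic, P2), giving (15, 15).
Wexler earns 18 sequentially versus 15 at the Nash outcome: better off.

better off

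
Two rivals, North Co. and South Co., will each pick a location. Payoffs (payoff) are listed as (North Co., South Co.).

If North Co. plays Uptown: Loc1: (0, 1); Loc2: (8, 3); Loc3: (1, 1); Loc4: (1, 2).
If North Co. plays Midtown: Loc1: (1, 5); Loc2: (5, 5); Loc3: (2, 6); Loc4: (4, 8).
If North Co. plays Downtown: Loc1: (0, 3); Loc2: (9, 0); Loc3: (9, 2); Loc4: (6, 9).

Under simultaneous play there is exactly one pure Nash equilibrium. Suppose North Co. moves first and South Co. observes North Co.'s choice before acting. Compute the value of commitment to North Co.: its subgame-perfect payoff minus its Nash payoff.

South Co. best-responds to each possible North Co. move:
- Uptown: South Co. compares 1, 3, 1, 2 and picks Loc2; North Co. would get 8.
- Midtown: South Co. compares 5, 5, 6, 8 and picks Loc4; North Co. would get 4.
- Downtown: South Co. compares 3, 0, 2, 9 and picks Loc4; North Co. would get 6.
North Co.'s induced payoffs are 8, 4, 6, so North Co. commits to Uptown. Subgame-perfect outcome: (Uptown, Loc2) with payoffs (8, 3).
Under simultaneous play:
North Co.'s best replies: Loc1→Midtown; Loc2→Downtown; Loc3→Downtown; Loc4→Downtown.
South Co.'s best replies: Uptown→Loc2; Midtown→Loc4; Downtown→Loc4.
The unique mutual best reply is (Downtown, Loc4), giving (6, 9).
North Co.'s commitment gain: 8 − 6 = 2.

2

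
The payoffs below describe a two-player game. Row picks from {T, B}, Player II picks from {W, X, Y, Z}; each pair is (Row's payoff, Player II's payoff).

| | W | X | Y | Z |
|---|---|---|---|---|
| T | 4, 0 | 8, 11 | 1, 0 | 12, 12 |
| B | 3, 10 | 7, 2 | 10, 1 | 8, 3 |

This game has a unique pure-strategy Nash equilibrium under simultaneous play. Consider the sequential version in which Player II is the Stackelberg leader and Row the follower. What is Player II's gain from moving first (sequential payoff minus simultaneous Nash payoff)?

Backward induction with Player II moving first.
- W → Row plays T (best of 4, 3); Player II gets 0.
- X → Row plays T (best of 8, 7); Player II gets 11.
- Y → Row plays B (best of 1, 10); Player II gets 1.
- Z → Row plays T (best of 12, 8); Player II gets 12.
Among 0, 11, 1, 12, the best is 12 at Z. Subgame-perfect outcome: (T, Z) with payoffs (12, 12).
Under simultaneous play:
Row's best replies: W→T; X→T; Y→B; Z→T.
Player II's best replies: T→Z; B→W.
The unique mutual best reply is (T, Z), giving (12, 12).
Player II's commitment gain: 12 − 12 = 0.

0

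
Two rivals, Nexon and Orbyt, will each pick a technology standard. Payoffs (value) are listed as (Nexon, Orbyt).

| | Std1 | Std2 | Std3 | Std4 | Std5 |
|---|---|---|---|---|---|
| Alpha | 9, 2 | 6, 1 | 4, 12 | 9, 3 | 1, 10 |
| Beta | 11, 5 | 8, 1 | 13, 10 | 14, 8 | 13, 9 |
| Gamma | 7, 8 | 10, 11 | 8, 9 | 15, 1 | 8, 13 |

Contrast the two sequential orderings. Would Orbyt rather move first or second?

If Nexon leads: Orbyt's best replies are Alpha→Std3, Beta→Std3, Gamma→Std5; Nexon's induced payoffs 4, 13, 8; outcome (Beta, Std3), payoffs (13, 10).
If Orbyt leads: Nexon's best replies are Std1→Beta, Std2→Gamma, Std3→Beta, Std4→Gamma, Std5→Beta; Orbyt's induced payoffs 5, 11, 10, 1, 9; outcome (Gamma, Std2), payoffs (10, 11).
Orbyt gets 11 moving first and 10 moving second, so Orbyt prefers to move first.

first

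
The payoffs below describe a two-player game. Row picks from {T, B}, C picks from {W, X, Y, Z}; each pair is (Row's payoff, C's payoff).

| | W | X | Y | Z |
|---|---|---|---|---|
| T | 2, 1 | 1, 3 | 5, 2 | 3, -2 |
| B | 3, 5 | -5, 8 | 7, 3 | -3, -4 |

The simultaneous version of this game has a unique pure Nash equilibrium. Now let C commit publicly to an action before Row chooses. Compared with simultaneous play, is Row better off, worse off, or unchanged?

better off

Row best-responds to each possible C move:
- W: BR = B, leader payoff 5.
- X: BR = T, leader payoff 3.
- Y: BR = B, leader payoff 3.
- Z: BR = T, leader payoff -2.
C's induced payoffs are 5, 3, 3, -2, so C commits to W. Subgame-perfect outcome: (B, W) with payoffs (3, 5).
Now find the simultaneous Nash equilibrium.
Row's best replies: W→B; X→T; Y→B; Z→T.
C's best replies: T→X; B→X.
Only (T, X) has each player best-responding; Nash payoffs (1, 3).
Row earns 3 sequentially versus 1 at the Nash outcome: better off.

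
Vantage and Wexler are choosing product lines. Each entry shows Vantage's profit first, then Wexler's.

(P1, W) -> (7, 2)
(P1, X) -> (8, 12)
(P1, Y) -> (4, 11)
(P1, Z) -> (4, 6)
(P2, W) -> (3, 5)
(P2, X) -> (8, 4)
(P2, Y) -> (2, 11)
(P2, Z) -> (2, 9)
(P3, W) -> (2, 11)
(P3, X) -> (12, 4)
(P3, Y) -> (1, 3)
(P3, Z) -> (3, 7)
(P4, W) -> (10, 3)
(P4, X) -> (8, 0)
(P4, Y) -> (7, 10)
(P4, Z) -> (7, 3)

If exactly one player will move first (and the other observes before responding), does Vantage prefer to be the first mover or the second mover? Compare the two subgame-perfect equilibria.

first

If Vantage leads: Wexler's best replies are P1→X, P2→Y, P3→W, P4→Y; Vantage's induced payoffs 8, 2, 2, 7; outcome (P1, X), payoffs (8, 12).
If Wexler leads: Vantage's best replies are W→P4, X→P3, Y→P4, Z→P4; Wexler's induced payoffs 3, 4, 10, 3; outcome (P4, Y), payoffs (7, 10).
Vantage gets 8 moving first and 7 moving second, so Vantage prefers to move first.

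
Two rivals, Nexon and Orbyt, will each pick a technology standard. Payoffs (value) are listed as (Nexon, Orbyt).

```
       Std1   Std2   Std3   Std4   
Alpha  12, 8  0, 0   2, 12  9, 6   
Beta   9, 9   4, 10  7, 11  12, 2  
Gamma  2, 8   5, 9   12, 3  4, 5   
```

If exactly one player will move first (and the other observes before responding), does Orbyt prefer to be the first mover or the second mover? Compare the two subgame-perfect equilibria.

second

If Nexon leads: Orbyt's best replies are Alpha→Std3, Beta→Std3, Gamma→Std2; Nexon's induced payoffs 2, 7, 5; outcome (Beta, Std3), payoffs (7, 11).
If Orbyt leads: Nexon's best replies are Std1→Alpha, Std2→Gamma, Std3→Gamma, Std4→Beta; Orbyt's induced payoffs 8, 9, 3, 2; outcome (Gamma, Std2), payoffs (5, 9).
Orbyt gets 9 moving first and 11 moving second, so Orbyt prefers to move second.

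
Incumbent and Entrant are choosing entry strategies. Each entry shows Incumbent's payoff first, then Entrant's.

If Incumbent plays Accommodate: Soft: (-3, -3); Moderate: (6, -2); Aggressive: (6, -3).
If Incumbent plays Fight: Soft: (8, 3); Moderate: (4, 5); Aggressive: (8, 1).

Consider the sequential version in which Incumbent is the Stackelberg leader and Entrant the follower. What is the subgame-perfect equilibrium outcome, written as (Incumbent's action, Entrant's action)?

(Accommodate, Moderate)

Work backward from Entrant's decision.
- Accommodate: BR = Moderate, leader payoff 6.
- Fight: BR = Moderate, leader payoff 4.
Among 6, 4, the best is 6 at Accommodate. Subgame-perfect outcome: (Accommodate, Moderate) with payoffs (6, -2).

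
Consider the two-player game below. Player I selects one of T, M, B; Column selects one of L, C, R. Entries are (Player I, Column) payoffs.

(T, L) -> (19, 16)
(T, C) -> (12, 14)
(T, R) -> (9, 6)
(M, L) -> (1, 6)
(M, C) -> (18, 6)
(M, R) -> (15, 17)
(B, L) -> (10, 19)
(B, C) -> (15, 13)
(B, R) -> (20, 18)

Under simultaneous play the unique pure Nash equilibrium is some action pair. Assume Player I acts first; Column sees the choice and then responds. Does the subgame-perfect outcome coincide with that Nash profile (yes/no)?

Column best-responds to each possible Player I move:
- T → Column plays L (best of 16, 14, 6); Player I gets 19.
- M → Column plays R (best of 6, 6, 17); Player I gets 15.
- B → Column plays L (best of 19, 13, 18); Player I gets 10.
Among 19, 15, 10, the best is 19 at T. Subgame-perfect outcome: (T, L) with payoffs (19, 16).
Under simultaneous play:
Player I's best replies: L→T; C→M; R→B.
Column's best replies: T→L; M→R; B→L.
The unique mutual best reply is (T, L), giving (19, 16).
Sequential outcome (T, L) coincides with the Nash profile (T, L).

yes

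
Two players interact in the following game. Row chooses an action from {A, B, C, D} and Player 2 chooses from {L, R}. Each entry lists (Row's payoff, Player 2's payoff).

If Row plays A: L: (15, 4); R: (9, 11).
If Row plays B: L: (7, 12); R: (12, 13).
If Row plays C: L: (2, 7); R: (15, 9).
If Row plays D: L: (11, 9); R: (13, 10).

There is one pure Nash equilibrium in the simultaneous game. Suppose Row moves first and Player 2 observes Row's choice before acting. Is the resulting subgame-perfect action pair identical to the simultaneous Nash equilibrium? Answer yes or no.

yes

Backward induction with Row moving first.
- A: Player 2 compares 4, 11 and picks R; Row would get 9.
- B: Player 2 compares 12, 13 and picks R; Row would get 12.
- C: Player 2 compares 7, 9 and picks R; Row would get 15.
- D: Player 2 compares 9, 10 and picks R; Row would get 13.
Row's induced payoffs are 9, 12, 15, 13, so Row commits to C. Subgame-perfect outcome: (C, R) with payoffs (15, 9).
Under simultaneous play:
Row's best replies: L→A; R→C.
Player 2's best replies: A→R; B→R; C→R; D→R.
The unique mutual best reply is (C, R), giving (15, 9).
Sequential outcome (C, R) coincides with the Nash profile (C, R).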